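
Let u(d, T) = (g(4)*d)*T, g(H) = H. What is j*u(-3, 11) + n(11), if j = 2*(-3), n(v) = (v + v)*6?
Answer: 924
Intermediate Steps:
u(d, T) = 4*T*d (u(d, T) = (4*d)*T = 4*T*d)
n(v) = 12*v (n(v) = (2*v)*6 = 12*v)
j = -6
j*u(-3, 11) + n(11) = -24*11*(-3) + 12*11 = -6*(-132) + 132 = 792 + 132 = 924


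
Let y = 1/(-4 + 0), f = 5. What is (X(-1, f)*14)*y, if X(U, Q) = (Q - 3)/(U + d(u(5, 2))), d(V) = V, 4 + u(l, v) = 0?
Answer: 7/5 ≈ 1.4000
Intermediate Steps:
u(l, v) = -4 (u(l, v) = -4 + 0 = -4)
X(U, Q) = (-3 + Q)/(-4 + U) (X(U, Q) = (Q - 3)/(U - 4) = (-3 + Q)/(-4 + U))
y = -¼ (y = 1/(-4) = -¼ ≈ -0.25000)
(X(-1, f)*14)*y = (((-3 + 5)/(-4 - 1))*14)*(-¼) = ((2/(-5))*14)*(-¼) = (-⅕*2*14)*(-¼) = -⅖*14*(-¼) = -28/5*(-¼) = 7/5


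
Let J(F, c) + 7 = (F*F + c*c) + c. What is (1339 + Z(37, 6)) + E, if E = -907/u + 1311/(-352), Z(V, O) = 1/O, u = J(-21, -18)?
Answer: 260652547/195360 ≈ 1334.2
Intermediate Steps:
J(F, c) = -7 + c + F² + c² (J(F, c) = -7 + ((F*F + c*c) + c) = -7 + ((F² + c²) + c) = -7 + (c + F² + c²) = -7 + c + F² + c²)
u = 740 (u = -7 - 18 + (-21)² + (-18)² = -7 - 18 + 441 + 324 = 740)
E = -322351/65120 (E = -907/740 + 1311/(-352) = -907*1/740 + 1311*(-1/352) = -907/740 - 1311/352 = -322351/65120 ≈ -4.9501)
(1339 + Z(37, 6)) + E = (1339 + 1/6) - 322351/65120 = (1339 + ⅙) - 322351/65120 = 8035/6 - 322351/65120 = 260652547/195360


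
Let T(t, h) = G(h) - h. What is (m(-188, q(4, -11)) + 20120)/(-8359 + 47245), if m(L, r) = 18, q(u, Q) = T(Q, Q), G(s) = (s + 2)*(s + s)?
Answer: 10069/19443 ≈ 0.51787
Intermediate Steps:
G(s) = 2*s*(2 + s) (G(s) = (2 + s)*(2*s) = 2*s*(2 + s))
T(t, h) = -h + 2*h*(2 + h) (T(t, h) = 2*h*(2 + h) - h = -h + 2*h*(2 + h))
q(u, Q) = Q*(3 + 2*Q)
(m(-188, q(4, -11)) + 20120)/(-8359 + 47245) = (18 + 20120)/(-8359 + 47245) = 20138/38886 = 20138*(1/38886) = 10069/19443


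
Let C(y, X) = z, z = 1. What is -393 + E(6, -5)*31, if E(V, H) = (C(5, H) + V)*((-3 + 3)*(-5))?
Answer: -393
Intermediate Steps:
C(y, X) = 1
E(V, H) = 0 (E(V, H) = (1 + V)*((-3 + 3)*(-5)) = (1 + V)*(0*(-5)) = (1 + V)*0 = 0)
-393 + E(6, -5)*31 = -393 + 0*31 = -393 + 0 = -393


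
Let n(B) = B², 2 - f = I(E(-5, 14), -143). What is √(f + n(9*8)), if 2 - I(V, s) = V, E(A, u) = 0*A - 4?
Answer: 2*√1295 ≈ 71.972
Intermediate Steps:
E(A, u) = -4 (E(A, u) = 0 - 4 = -4)
I(V, s) = 2 - V
f = -4 (f = 2 - (2 - 1*(-4)) = 2 - (2 + 4) = 2 - 1*6 = 2 - 6 = -4)
√(f + n(9*8)) = √(-4 + (9*8)²) = √(-4 + 72²) = √(-4 + 5184) = √5180 = 2*√1295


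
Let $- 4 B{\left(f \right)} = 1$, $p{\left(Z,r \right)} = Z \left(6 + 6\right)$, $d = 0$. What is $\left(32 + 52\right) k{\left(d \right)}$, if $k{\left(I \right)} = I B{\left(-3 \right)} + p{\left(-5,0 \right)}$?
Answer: $-5040$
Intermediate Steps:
$p{\left(Z,r \right)} = 12 Z$ ($p{\left(Z,r \right)} = Z 12 = 12 Z$)
$B{\left(f \right)} = - \frac{1}{4}$ ($B{\left(f \right)} = \left(- \frac{1}{4}\right) 1 = - \frac{1}{4}$)
$k{\left(I \right)} = -60 - \frac{I}{4}$ ($k{\left(I \right)} = I \left(- \frac{1}{4}\right) + 12 \left(-5\right) = - \frac{I}{4} - 60 = -60 - \frac{I}{4}$)
$\left(32 + 52\right) k{\left(d \right)} = \left(32 + 52\right) \left(-60 - 0\right) = 84 \left(-60 + 0\right) = 84 \left(-60\right) = -5040$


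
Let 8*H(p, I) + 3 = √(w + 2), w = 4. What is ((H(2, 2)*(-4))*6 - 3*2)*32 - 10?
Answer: 86 - 96*√6 ≈ -149.15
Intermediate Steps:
H(p, I) = -3/8 + √6/8 (H(p, I) = -3/8 + √(4 + 2)/8 = -3/8 + √6/8)
((H(2, 2)*(-4))*6 - 3*2)*32 - 10 = (((-3/8 + √6/8)*(-4))*6 - 3*2)*32 - 10 = ((3/2 - √6/2)*6 - 6)*32 - 10 = ((9 - 3*√6) - 6)*32 - 10 = (3 - 3*√6)*32 - 10 = (96 - 96*√6) - 10 = 86 - 96*√6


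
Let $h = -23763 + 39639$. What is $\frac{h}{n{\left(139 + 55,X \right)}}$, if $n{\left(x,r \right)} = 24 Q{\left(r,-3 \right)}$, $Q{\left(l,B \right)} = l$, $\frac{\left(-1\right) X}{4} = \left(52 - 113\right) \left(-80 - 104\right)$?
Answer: $- \frac{1323}{89792} \approx -0.014734$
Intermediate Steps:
$X = -44896$ ($X = - 4 \left(52 - 113\right) \left(-80 - 104\right) = - 4 \left(\left(-61\right) \left(-184\right)\right) = \left(-4\right) 11224 = -44896$)
$n{\left(x,r \right)} = 24 r$
$h = 15876$
$\frac{h}{n{\left(139 + 55,X \right)}} = \frac{15876}{24 \left(-44896\right)} = \frac{15876}{-1077504} = 15876 \left(- \frac{1}{1077504}\right) = - \frac{1323}{89792}$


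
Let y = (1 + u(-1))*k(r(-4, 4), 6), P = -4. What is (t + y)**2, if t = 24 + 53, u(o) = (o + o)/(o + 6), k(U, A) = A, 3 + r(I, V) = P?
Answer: 162409/25 ≈ 6496.4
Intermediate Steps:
r(I, V) = -7 (r(I, V) = -3 - 4 = -7)
u(o) = 2*o/(6 + o) (u(o) = (2*o)/(6 + o) = 2*o/(6 + o))
t = 77
y = 18/5 (y = (1 + 2*(-1)/(6 - 1))*6 = (1 + 2*(-1)/5)*6 = (1 + 2*(-1)*(1/5))*6 = (1 - 2/5)*6 = (3/5)*6 = 18/5 ≈ 3.6000)
(t + y)**2 = (77 + 18/5)**2 = (403/5)**2 = 162409/25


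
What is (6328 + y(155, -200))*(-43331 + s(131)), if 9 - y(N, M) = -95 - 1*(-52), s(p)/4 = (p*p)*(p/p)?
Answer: 161496940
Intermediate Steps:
s(p) = 4*p² (s(p) = 4*((p*p)*(p/p)) = 4*(p²*1) = 4*p²)
y(N, M) = 52 (y(N, M) = 9 - (-95 - 1*(-52)) = 9 - (-95 + 52) = 9 - 1*(-43) = 9 + 43 = 52)
(6328 + y(155, -200))*(-43331 + s(131)) = (6328 + 52)*(-43331 + 4*131²) = 6380*(-43331 + 4*17161) = 6380*(-43331 + 68644) = 6380*25313 = 161496940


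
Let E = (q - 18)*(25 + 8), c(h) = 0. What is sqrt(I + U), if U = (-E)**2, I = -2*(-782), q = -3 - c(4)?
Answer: sqrt(481813) ≈ 694.13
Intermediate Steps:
q = -3 (q = -3 - 1*0 = -3 + 0 = -3)
I = 1564
E = -693 (E = (-3 - 18)*(25 + 8) = -21*33 = -693)
U = 480249 (U = (-1*(-693))**2 = 693**2 = 480249)
sqrt(I + U) = sqrt(1564 + 480249) = sqrt(481813)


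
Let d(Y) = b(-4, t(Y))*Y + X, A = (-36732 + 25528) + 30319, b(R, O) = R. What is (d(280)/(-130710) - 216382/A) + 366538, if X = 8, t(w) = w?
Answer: 91577486651236/249852165 ≈ 3.6653e+5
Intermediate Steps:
A = 19115 (A = -11204 + 30319 = 19115)
d(Y) = 8 - 4*Y (d(Y) = -4*Y + 8 = 8 - 4*Y)
(d(280)/(-130710) - 216382/A) + 366538 = ((8 - 4*280)/(-130710) - 216382/19115) + 366538 = ((8 - 1120)*(-1/130710) - 216382*1/19115) + 366538 = (-1112*(-1/130710) - 216382/19115) + 366538 = (556/65355 - 216382/19115) + 366538 = -2826203534/249852165 + 366538 = 91577486651236/249852165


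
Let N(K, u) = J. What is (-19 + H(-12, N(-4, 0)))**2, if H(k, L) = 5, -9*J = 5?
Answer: 196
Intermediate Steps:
J = -5/9 (J = -1/9*5 = -5/9 ≈ -0.55556)
N(K, u) = -5/9
(-19 + H(-12, N(-4, 0)))**2 = (-19 + 5)**2 = (-14)**2 = 196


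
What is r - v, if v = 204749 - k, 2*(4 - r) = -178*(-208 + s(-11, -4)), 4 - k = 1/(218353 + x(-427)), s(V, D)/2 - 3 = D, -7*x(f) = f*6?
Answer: -48868604890/218719 ≈ -2.2343e+5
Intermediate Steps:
x(f) = -6*f/7 (x(f) = -f*6/7 = -6*f/7)
s(V, D) = 6 + 2*D
k = 874875/218719 (k = 4 - 1/(218353 - 6/7*(-427)) = 4 - 1/(218353 + 366) = 4 - 1/218719 = 874875/218719 ≈ 4.0000)
r = -18686 (r = 4 - (-89)*(-208 + (6 + 2*(-4))) = 4 - (-89)*(-208 + (6 - 8)) = 4 - (-89)*(-208 - 2) = 4 - (-89)*(-210) = 4 - ½*37380 = 4 - 18690 = -18686)
v = 44781621656/218719 (v = 204749 - 1*874875/218719 = 204749 - 874875/218719 = 44781621656/218719 ≈ 2.0475e+5)
r - v = -18686 - 1*44781621656/218719 = -18686 - 44781621656/218719 = -48868604890/218719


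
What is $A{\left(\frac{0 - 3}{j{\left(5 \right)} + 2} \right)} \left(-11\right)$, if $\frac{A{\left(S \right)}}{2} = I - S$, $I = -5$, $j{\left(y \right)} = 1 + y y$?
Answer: $\frac{1507}{14} \approx 107.64$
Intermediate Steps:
$j{\left(y \right)} = 1 + y^{2}$
$A{\left(S \right)} = -10 - 2 S$ ($A{\left(S \right)} = 2 \left(-5 - S\right) = -10 - 2 S$)
$A{\left(\frac{0 - 3}{j{\left(5 \right)} + 2} \right)} \left(-11\right) = \left(-10 - 2 \frac{0 - 3}{\left(1 + 5^{2}\right) + 2}\right) \left(-11\right) = \left(-10 - 2 \left(- \frac{3}{\left(1 + 25\right) + 2}\right)\right) \left(-11\right) = \left(-10 - 2 \left(- \frac{3}{26 + 2}\right)\right) \left(-11\right) = \left(-10 - 2 \left(- \frac{3}{28}\right)\right) \left(-11\right) = \left(-10 - 2 \left(\left(-3\right) \frac{1}{28}\right)\right) \left(-11\right) = \left(-10 - - \frac{3}{14}\right) \left(-11\right) = \left(-10 + \frac{3}{14}\right) \left(-11\right) = \left(- \frac{137}{14}\right) \left(-11\right) = \frac{1507}{14}$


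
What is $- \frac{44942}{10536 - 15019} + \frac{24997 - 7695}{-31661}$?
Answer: $\frac{1345343796}{141936263} \approx 9.4785$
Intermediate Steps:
$- \frac{44942}{10536 - 15019} + \frac{24997 - 7695}{-31661} = - \frac{44942}{-4483} + 17302 \left(- \frac{1}{31661}\right) = \left(-44942\right) \left(- \frac{1}{4483}\right) - \frac{17302}{31661} = \frac{44942}{4483} - \frac{17302}{31661} = \frac{1345343796}{141936263}$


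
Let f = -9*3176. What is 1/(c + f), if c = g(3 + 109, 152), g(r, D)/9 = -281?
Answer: -1/31113 ≈ -3.2141e-5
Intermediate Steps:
g(r, D) = -2529 (g(r, D) = 9*(-281) = -2529)
f = -28584
c = -2529
1/(c + f) = 1/(-2529 - 28584) = 1/(-31113) = -1/31113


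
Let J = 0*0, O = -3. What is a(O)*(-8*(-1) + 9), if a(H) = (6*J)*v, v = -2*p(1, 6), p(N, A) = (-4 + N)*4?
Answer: 0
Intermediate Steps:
p(N, A) = -16 + 4*N
J = 0
v = 24 (v = -2*(-16 + 4*1) = -2*(-16 + 4) = -2*(-12) = 24)
a(H) = 0 (a(H) = (6*0)*24 = 0*24 = 0)
a(O)*(-8*(-1) + 9) = 0*(-8*(-1) + 9) = 0*(8 + 9) = 0*17 = 0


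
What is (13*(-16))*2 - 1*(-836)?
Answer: 420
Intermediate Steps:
(13*(-16))*2 - 1*(-836) = -208*2 + 836 = -416 + 836 = 420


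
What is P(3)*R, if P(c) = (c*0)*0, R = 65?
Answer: 0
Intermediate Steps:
P(c) = 0 (P(c) = 0*0 = 0)
P(3)*R = 0*65 = 0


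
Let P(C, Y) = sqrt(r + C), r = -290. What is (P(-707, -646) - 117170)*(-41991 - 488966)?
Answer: 62212231690 - 530957*I*sqrt(997) ≈ 6.2212e+10 - 1.6765e+7*I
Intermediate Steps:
P(C, Y) = sqrt(-290 + C)
(P(-707, -646) - 117170)*(-41991 - 488966) = (sqrt(-290 - 707) - 117170)*(-41991 - 488966) = (sqrt(-997) - 117170)*(-530957) = (I*sqrt(997) - 117170)*(-530957) = (-117170 + I*sqrt(997))*(-530957) = 62212231690 - 530957*I*sqrt(997)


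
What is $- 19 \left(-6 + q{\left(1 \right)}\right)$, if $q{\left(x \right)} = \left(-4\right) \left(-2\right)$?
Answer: $-38$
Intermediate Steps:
$q{\left(x \right)} = 8$
$- 19 \left(-6 + q{\left(1 \right)}\right) = - 19 \left(-6 + 8\right) = \left(-19\right) 2 = -38$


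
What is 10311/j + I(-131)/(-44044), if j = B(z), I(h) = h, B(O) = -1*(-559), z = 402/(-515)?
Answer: 34939301/1893892 ≈ 18.448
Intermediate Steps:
z = -402/515 (z = 402*(-1/515) = -402/515 ≈ -0.78058)
B(O) = 559
j = 559
10311/j + I(-131)/(-44044) = 10311/559 - 131/(-44044) = 10311*(1/559) - 131*(-1/44044) = 10311/559 + 131/44044 = 34939301/1893892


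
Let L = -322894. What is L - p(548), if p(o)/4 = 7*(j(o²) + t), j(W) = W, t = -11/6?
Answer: -26194064/3 ≈ -8.7314e+6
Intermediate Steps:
t = -11/6 (t = -11*⅙ = -11/6 ≈ -1.8333)
p(o) = -154/3 + 28*o² (p(o) = 4*(7*(o² - 11/6)) = 4*(7*(-11/6 + o²)) = 4*(-77/6 + 7*o²) = -154/3 + 28*o²)
L - p(548) = -322894 - (-154/3 + 28*548²) = -322894 - (-154/3 + 28*300304) = -322894 - (-154/3 + 8408512) = -322894 - 1*25225382/3 = -322894 - 25225382/3 = -26194064/3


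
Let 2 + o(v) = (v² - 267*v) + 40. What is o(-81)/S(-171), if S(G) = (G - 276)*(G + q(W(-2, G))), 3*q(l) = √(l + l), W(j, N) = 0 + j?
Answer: 14479938/39212777 + 56452*I/39212777 ≈ 0.36927 + 0.0014396*I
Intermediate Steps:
W(j, N) = j
o(v) = 38 + v² - 267*v (o(v) = -2 + ((v² - 267*v) + 40) = -2 + (40 + v² - 267*v) = 38 + v² - 267*v)
q(l) = √2*√l/3 (q(l) = √(l + l)/3 = √(2*l)/3 = (√2*√l)/3 = √2*√l/3)
S(G) = (-276 + G)*(G + 2*I/3) (S(G) = (G - 276)*(G + √2*√(-2)/3) = (-276 + G)*(G + √2*(I*√2)/3) = (-276 + G)*(G + 2*I/3))
o(-81)/S(-171) = (38 + (-81)² - 267*(-81))/((-171)² - 184*I + (⅔)*(-171)*(-414 + I)) = (38 + 6561 + 21627)/(29241 - 184*I + (47196 - 114*I)) = 28226/(76437 - 298*I) = 28226*((76437 + 298*I)/5842703773) = 28226*(76437 + 298*I)/5842703773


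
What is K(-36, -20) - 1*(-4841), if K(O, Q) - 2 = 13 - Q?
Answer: 4876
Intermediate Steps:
K(O, Q) = 15 - Q (K(O, Q) = 2 + (13 - Q) = 15 - Q)
K(-36, -20) - 1*(-4841) = (15 - 1*(-20)) - 1*(-4841) = (15 + 20) + 4841 = 35 + 4841 = 4876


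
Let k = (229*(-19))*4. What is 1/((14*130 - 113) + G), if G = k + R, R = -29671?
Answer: -1/45368 ≈ -2.2042e-5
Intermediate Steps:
k = -17404 (k = -4351*4 = -17404)
G = -47075 (G = -17404 - 29671 = -47075)
1/((14*130 - 113) + G) = 1/((14*130 - 113) - 47075) = 1/((1820 - 113) - 47075) = 1/(1707 - 47075) = 1/(-45368) = -1/45368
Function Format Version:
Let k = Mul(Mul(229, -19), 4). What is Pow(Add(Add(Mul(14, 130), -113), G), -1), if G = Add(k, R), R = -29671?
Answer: Rational(-1, 45368) ≈ -2.2042e-5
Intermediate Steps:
k = -17404 (k = Mul(-4351, 4) = -17404)
G = -47075 (G = Add(-17404, -29671) = -47075)
Pow(Add(Add(Mul(14, 130), -113), G), -1) = Pow(Add(Add(Mul(14, 130), -113), -47075), -1) = Pow(Add(Add(1820, -113), -47075), -1) = Pow(Add(1707, -47075), -1) = Pow(-45368, -1) = Rational(-1, 45368)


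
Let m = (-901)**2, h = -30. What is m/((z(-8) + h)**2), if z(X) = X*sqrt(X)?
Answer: 811801/(4*(15 + 8*I*sqrt(2))**2) ≈ 157.98 - 552.8*I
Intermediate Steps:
z(X) = X**(3/2)
m = 811801
m/((z(-8) + h)**2) = 811801/(((-8)**(3/2) - 30)**2) = 811801/((-16*I*sqrt(2) - 30)**2) = 811801/((-30 - 16*I*sqrt(2))**2) = 811801/(-30 - 16*I*sqrt(2))**2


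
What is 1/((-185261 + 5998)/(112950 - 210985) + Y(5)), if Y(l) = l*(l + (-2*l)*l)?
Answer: -14005/3125516 ≈ -0.0044809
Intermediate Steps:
Y(l) = l*(l - 2*l**2)
1/((-185261 + 5998)/(112950 - 210985) + Y(5)) = 1/((-185261 + 5998)/(112950 - 210985) + 5**2*(1 - 2*5)) = 1/(-179263/(-98035) + 25*(1 - 10)) = 1/(-179263*(-1/98035) + 25*(-9)) = 1/(25609/14005 - 225) = 1/(-3125516/14005) = -14005/3125516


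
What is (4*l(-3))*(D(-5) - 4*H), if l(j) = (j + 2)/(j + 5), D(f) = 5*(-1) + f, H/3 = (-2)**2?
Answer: 116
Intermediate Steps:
H = 12 (H = 3*(-2)**2 = 3*4 = 12)
D(f) = -5 + f
l(j) = (2 + j)/(5 + j)
(4*l(-3))*(D(-5) - 4*H) = (4*((2 - 3)/(5 - 3)))*((-5 - 5) - 4*12) = (4*(-1/2))*(-10 - 48) = (4*((1/2)*(-1)))*(-58) = (4*(-1/2))*(-58) = -2*(-58) = 116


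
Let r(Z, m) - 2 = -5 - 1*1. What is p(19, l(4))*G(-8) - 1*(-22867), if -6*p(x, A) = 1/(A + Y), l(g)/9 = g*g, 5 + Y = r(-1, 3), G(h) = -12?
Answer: 3087047/135 ≈ 22867.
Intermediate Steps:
r(Z, m) = -4 (r(Z, m) = 2 + (-5 - 1*1) = 2 + (-5 - 1) = 2 - 6 = -4)
Y = -9 (Y = -5 - 4 = -9)
l(g) = 9*g² (l(g) = 9*(g*g) = 9*g²)
p(x, A) = -1/(6*(-9 + A)) (p(x, A) = -1/(6*(A - 9)) = -1/(6*(-9 + A)))
p(19, l(4))*G(-8) - 1*(-22867) = -1/(-54 + 6*(9*4²))*(-12) - 1*(-22867) = -1/(-54 + 6*(9*16))*(-12) + 22867 = -1/(-54 + 6*144)*(-12) + 22867 = -1/(-54 + 864)*(-12) + 22867 = -1/810*(-12) + 22867 = 2/135 + 22867 = 3087047/135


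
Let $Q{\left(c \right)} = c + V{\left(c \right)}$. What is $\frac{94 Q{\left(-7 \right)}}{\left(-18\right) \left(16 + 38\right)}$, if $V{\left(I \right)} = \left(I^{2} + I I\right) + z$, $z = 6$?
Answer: $- \frac{4559}{486} \approx -9.3807$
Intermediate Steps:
$V{\left(I \right)} = 6 + 2 I^{2}$ ($V{\left(I \right)} = \left(I^{2} + I I\right) + 6 = \left(I^{2} + I^{2}\right) + 6 = 2 I^{2} + 6 = 6 + 2 I^{2}$)
$Q{\left(c \right)} = 6 + c + 2 c^{2}$ ($Q{\left(c \right)} = c + \left(6 + 2 c^{2}\right) = 6 + c + 2 c^{2}$)
$\frac{94 Q{\left(-7 \right)}}{\left(-18\right) \left(16 + 38\right)} = \frac{94 \left(6 - 7 + 2 \left(-7\right)^{2}\right)}{\left(-18\right) \left(16 + 38\right)} = \frac{94 \left(6 - 7 + 2 \cdot 49\right)}{\left(-18\right) 54} = \frac{94 \left(6 - 7 + 98\right)}{-972} = 94 \cdot 97 \left(- \frac{1}{972}\right) = 9118 \left(- \frac{1}{972}\right) = - \frac{4559}{486}$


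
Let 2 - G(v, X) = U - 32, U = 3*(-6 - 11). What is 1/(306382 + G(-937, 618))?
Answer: 1/306467 ≈ 3.2630e-6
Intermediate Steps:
U = -51 (U = 3*(-17) = -51)
G(v, X) = 85 (G(v, X) = 2 - (-51 - 32) = 2 - 1*(-83) = 2 + 83 = 85)
1/(306382 + G(-937, 618)) = 1/(306382 + 85) = 1/306467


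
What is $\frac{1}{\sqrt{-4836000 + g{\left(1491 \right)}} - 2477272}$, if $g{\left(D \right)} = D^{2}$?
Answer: $- \frac{2477272}{6136879174903} - \frac{i \sqrt{2612919}}{6136879174903} \approx -4.0367 \cdot 10^{-7} - 2.634 \cdot 10^{-10} i$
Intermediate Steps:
$\frac{1}{\sqrt{-4836000 + g{\left(1491 \right)}} - 2477272} = \frac{1}{\sqrt{-4836000 + 1491^{2}} - 2477272} = \frac{1}{\sqrt{-4836000 + 2223081} - 2477272} = \frac{1}{\sqrt{-2612919} - 2477272} = \frac{1}{i \sqrt{2612919} - 2477272} = \frac{1}{-2477272 + i \sqrt{2612919}}$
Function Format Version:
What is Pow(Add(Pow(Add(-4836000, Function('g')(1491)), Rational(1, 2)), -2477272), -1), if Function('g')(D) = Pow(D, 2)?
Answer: Add(Rational(-2477272, 6136879174903), Mul(Rational(-1, 6136879174903), I, Pow(2612919, Rational(1, 2)))) ≈ Add(-4.0367e-7, Mul(-2.6340e-10, I))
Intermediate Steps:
Pow(Add(Pow(Add(-4836000, Function('g')(1491)), Rational(1, 2)), -2477272), -1) = Pow(Add(Pow(Add(-4836000, Pow(1491, 2)), Rational(1, 2)), -2477272), -1) = Pow(Add(Pow(Add(-4836000, 2223081), Rational(1, 2)), -2477272), -1) = Pow(Add(Pow(-2612919, Rational(1, 2)), -2477272), -1) = Pow(Add(Mul(I, Pow(2612919, Rational(1, 2))), -2477272), -1) = Pow(Add(-2477272, Mul(I, Pow(2612919, Rational(1, 2)))), -1)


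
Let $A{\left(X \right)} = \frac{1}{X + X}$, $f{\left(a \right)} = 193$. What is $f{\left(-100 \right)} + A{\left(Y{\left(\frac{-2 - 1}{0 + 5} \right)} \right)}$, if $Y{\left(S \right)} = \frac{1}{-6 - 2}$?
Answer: $189$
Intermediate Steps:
$Y{\left(S \right)} = - \frac{1}{8}$ ($Y{\left(S \right)} = \frac{1}{-8} = - \frac{1}{8}$)
$A{\left(X \right)} = \frac{1}{2 X}$
$f{\left(-100 \right)} + A{\left(Y{\left(\frac{-2 - 1}{0 + 5} \right)} \right)} = 193 + \frac{1}{2 \left(- \frac{1}{8}\right)} = 193 + \frac{1}{2} \left(-8\right) = 193 - 4 = 189$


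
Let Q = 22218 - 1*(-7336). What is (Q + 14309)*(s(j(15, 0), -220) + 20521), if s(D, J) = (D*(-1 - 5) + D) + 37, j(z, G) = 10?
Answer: 899542404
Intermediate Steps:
Q = 29554 (Q = 22218 + 7336 = 29554)
s(D, J) = 37 - 5*D (s(D, J) = (D*(-6) + D) + 37 = (-6*D + D) + 37 = -5*D + 37 = 37 - 5*D)
(Q + 14309)*(s(j(15, 0), -220) + 20521) = (29554 + 14309)*((37 - 5*10) + 20521) = 43863*((37 - 50) + 20521) = 43863*(-13 + 20521) = 43863*20508 = 899542404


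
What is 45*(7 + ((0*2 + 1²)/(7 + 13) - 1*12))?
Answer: -891/4 ≈ -222.75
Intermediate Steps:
45*(7 + ((0*2 + 1²)/(7 + 13) - 1*12)) = 45*(7 + ((0 + 1)/20 - 12)) = 45*(7 + (1*(1/20) - 12)) = 45*(7 + (1/20 - 12)) = 45*(7 - 239/20) = 45*(-99/20) = -891/4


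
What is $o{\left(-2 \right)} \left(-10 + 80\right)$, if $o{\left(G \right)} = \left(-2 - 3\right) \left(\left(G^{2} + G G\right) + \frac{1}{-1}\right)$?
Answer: $-2450$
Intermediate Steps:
$o{\left(G \right)} = 5 - 10 G^{2}$ ($o{\left(G \right)} = - 5 \left(\left(G^{2} + G^{2}\right) - 1\right) = - 5 \left(2 G^{2} - 1\right) = - 5 \left(-1 + 2 G^{2}\right) = 5 - 10 G^{2}$)
$o{\left(-2 \right)} \left(-10 + 80\right) = \left(5 - 10 \left(-2\right)^{2}\right) \left(-10 + 80\right) = \left(5 - 40\right) 70 = \left(-35\right) 70 = -2450$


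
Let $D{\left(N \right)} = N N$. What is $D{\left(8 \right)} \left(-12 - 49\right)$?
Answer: $-3904$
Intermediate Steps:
$D{\left(N \right)} = N^{2}$
$D{\left(8 \right)} \left(-12 - 49\right) = 8^{2} \left(-12 - 49\right) = 64 \left(-61\right) = -3904$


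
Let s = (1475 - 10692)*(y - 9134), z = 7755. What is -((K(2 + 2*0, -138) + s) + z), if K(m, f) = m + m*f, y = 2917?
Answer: -57309570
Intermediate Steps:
s = 57302089 (s = (1475 - 10692)*(2917 - 9134) = -9217*(-6217) = 57302089)
K(m, f) = m + f*m
-((K(2 + 2*0, -138) + s) + z) = -(((2 + 2*0)*(1 - 138) + 57302089) + 7755) = -(((2 + 0)*(-137) + 57302089) + 7755) = -((2*(-137) + 57302089) + 7755) = -((-274 + 57302089) + 7755) = -(57301815 + 7755) = -1*57309570 = -57309570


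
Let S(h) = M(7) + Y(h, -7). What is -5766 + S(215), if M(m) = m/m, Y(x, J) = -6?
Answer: -5771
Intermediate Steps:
M(m) = 1
S(h) = -5 (S(h) = 1 - 6 = -5)
-5766 + S(215) = -5766 - 5 = -5771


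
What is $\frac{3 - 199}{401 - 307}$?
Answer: $- \frac{98}{47} \approx -2.0851$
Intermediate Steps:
$\frac{3 - 199}{401 - 307} = - \frac{196}{94} = \left(-196\right) \frac{1}{94} = - \frac{98}{47}$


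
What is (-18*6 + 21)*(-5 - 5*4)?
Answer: 2175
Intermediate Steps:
(-18*6 + 21)*(-5 - 5*4) = (-108 + 21)*(-5 - 20) = -87*(-25) = 2175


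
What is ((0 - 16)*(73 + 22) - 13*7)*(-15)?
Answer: 24165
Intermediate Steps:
((0 - 16)*(73 + 22) - 13*7)*(-15) = (-16*95 - 91)*(-15) = (-1520 - 91)*(-15) = -1611*(-15) = 24165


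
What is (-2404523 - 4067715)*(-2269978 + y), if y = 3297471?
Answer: -6650179239334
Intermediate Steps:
(-2404523 - 4067715)*(-2269978 + y) = (-2404523 - 4067715)*(-2269978 + 3297471) = -6472238*1027493 = -6650179239334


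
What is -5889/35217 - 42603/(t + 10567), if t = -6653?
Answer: -39061523/3534342 ≈ -11.052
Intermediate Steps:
-5889/35217 - 42603/(t + 10567) = -5889/35217 - 42603/(-6653 + 10567) = -5889*1/35217 - 42603/3914 = -151/903 - 42603*1/3914 = -151/903 - 42603/3914 = -39061523/3534342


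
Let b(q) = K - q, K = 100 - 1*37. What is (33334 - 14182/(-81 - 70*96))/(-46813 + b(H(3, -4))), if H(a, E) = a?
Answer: -32388388/45423879 ≈ -0.71303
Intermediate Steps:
K = 63 (K = 100 - 37 = 63)
b(q) = 63 - q
(33334 - 14182/(-81 - 70*96))/(-46813 + b(H(3, -4))) = (33334 - 14182/(-81 - 70*96))/(-46813 + (63 - 1*3)) = (33334 - 14182/(-81 - 6720))/(-46813 + (63 - 3)) = (33334 - 14182/(-6801))/(-46813 + 60) = (33334 - 14182*(-1/6801))/(-46753) = (33334 + 14182/6801)*(-1/46753) = (226718716/6801)*(-1/46753) = -32388388/45423879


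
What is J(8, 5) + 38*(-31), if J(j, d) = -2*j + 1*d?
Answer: -1189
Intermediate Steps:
J(j, d) = d - 2*j (J(j, d) = -2*j + d = d - 2*j)
J(8, 5) + 38*(-31) = (5 - 2*8) + 38*(-31) = (5 - 16) - 1178 = -11 - 1178 = -1189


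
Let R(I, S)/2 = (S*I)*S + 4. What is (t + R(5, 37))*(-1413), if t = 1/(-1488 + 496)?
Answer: -19200430395/992 ≈ -1.9355e+7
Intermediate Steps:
t = -1/992 (t = 1/(-992) = -1/992 ≈ -0.0010081)
R(I, S) = 8 + 2*I*S² (R(I, S) = 2*((S*I)*S + 4) = 2*((I*S)*S + 4) = 2*(I*S² + 4) = 2*(4 + I*S²) = 8 + 2*I*S²)
(t + R(5, 37))*(-1413) = (-1/992 + (8 + 2*5*37²))*(-1413) = (-1/992 + (8 + 2*5*1369))*(-1413) = (-1/992 + (8 + 13690))*(-1413) = (-1/992 + 13698)*(-1413) = (13588415/992)*(-1413) = -19200430395/992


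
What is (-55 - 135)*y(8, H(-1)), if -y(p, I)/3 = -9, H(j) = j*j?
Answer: -5130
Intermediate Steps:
H(j) = j²
y(p, I) = 27 (y(p, I) = -3*(-9) = 27)
(-55 - 135)*y(8, H(-1)) = (-55 - 135)*27 = -190*27 = -5130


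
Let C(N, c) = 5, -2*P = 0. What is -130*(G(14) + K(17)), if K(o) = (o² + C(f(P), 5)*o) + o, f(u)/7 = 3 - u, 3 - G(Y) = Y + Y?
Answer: -47580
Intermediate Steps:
P = 0 (P = -½*0 = 0)
G(Y) = 3 - 2*Y (G(Y) = 3 - (Y + Y) = 3 - 2*Y)
f(u) = 21 - 7*u (f(u) = 7*(3 - u) = 21 - 7*u)
K(o) = o² + 6*o (K(o) = (o² + 5*o) + o = o² + 6*o)
-130*(G(14) + K(17)) = -130*((3 - 2*14) + 17*(6 + 17)) = -130*((3 - 28) + 17*23) = -130*(-25 + 391) = -130*366 = -47580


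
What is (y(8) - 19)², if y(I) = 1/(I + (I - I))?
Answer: 22801/64 ≈ 356.27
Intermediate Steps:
y(I) = 1/I (y(I) = 1/(I + 0) = 1/I)
(y(8) - 19)² = (1/8 - 19)² = (⅛ - 19)² = (-151/8)² = 22801/64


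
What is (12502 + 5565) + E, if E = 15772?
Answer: 33839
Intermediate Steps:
(12502 + 5565) + E = (12502 + 5565) + 15772 = 18067 + 15772 = 33839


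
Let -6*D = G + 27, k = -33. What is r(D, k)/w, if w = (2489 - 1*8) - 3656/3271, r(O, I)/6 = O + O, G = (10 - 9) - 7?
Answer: -137382/8111695 ≈ -0.016936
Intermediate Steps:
G = -6 (G = 1 - 7 = -6)
D = -7/2 (D = -(-6 + 27)/6 = -1/6*21 = -7/2 ≈ -3.5000)
r(O, I) = 12*O (r(O, I) = 6*(O + O) = 6*(2*O) = 12*O)
w = 8111695/3271 (w = (2489 - 8) - 3656/3271 = 2481 - 1*3656/3271 = 2481 - 3656/3271 = 8111695/3271 ≈ 2479.9)
r(D, k)/w = (12*(-7/2))/(8111695/3271) = -42*3271/8111695 = -137382/8111695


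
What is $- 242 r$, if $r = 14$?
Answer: $-3388$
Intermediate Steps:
$- 242 r = \left(-242\right) 14 = -3388$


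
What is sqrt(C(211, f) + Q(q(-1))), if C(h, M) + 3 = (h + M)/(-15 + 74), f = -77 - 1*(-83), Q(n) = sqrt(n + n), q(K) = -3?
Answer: sqrt(2360 + 3481*I*sqrt(6))/59 ≈ 1.2688 + 0.9653*I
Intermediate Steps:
Q(n) = sqrt(2)*sqrt(n) (Q(n) = sqrt(2*n) = sqrt(2)*sqrt(n))
f = 6 (f = -77 + 83 = 6)
C(h, M) = -3 + M/59 + h/59 (C(h, M) = -3 + (h + M)/(-15 + 74) = -3 + (M + h)/59 = -3 + (M + h)*(1/59) = -3 + (M/59 + h/59) = -3 + M/59 + h/59)
sqrt(C(211, f) + Q(q(-1))) = sqrt((-3 + (1/59)*6 + (1/59)*211) + sqrt(2)*sqrt(-3)) = sqrt((-3 + 6/59 + 211/59) + sqrt(2)*(I*sqrt(3))) = sqrt(40/59 + I*sqrt(6))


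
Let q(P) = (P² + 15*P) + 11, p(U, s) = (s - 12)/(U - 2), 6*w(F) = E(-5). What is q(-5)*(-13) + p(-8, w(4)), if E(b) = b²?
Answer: 30467/60 ≈ 507.78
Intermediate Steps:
w(F) = 25/6 (w(F) = (⅙)*(-5)² = (⅙)*25 = 25/6)
p(U, s) = (-12 + s)/(-2 + U)
q(P) = 11 + P² + 15*P
q(-5)*(-13) + p(-8, w(4)) = (11 + (-5)² + 15*(-5))*(-13) + (-12 + 25/6)/(-2 - 8) = (11 + 25 - 75)*(-13) - 47/6/(-10) = -39*(-13) - ⅒*(-47/6) = 507 + 47/60 = 30467/60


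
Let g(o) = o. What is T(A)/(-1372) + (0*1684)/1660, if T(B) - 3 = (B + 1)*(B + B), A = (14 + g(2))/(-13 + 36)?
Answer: -405/103684 ≈ -0.0039061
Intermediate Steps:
A = 16/23 (A = (14 + 2)/(-13 + 36) = 16/23 ≈ 0.69565)
T(B) = 3 + 2*B*(1 + B) (T(B) = 3 + (B + 1)*(B + B) = 3 + (1 + B)*(2*B) = 3 + 2*B*(1 + B))
T(A)/(-1372) + (0*1684)/1660 = (3 + 2*(16/23) + 2*(16/23)²)/(-1372) + (0*1684)/1660 = (3 + 32/23 + 2*(256/529))*(-1/1372) + 0*(1/1660) = (3 + 32/23 + 512/529)*(-1/1372) + 0 = (2835/529)*(-1/1372) + 0 = -405/103684 + 0 = -405/103684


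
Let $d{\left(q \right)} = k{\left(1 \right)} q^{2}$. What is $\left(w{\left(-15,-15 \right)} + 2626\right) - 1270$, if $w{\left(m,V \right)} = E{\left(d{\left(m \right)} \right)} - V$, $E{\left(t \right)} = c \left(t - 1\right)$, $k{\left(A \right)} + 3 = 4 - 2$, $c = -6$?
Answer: $2727$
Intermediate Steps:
$k{\left(A \right)} = -1$ ($k{\left(A \right)} = -3 + \left(4 - 2\right) = -3 + 2 = -1$)
$d{\left(q \right)} = - q^{2}$
$E{\left(t \right)} = 6 - 6 t$ ($E{\left(t \right)} = - 6 \left(t - 1\right) = - 6 \left(-1 + t\right) = 6 - 6 t$)
$w{\left(m,V \right)} = 6 - V + 6 m^{2}$ ($w{\left(m,V \right)} = \left(6 - 6 \left(- m^{2}\right)\right) - V = \left(6 + 6 m^{2}\right) - V = 6 - V + 6 m^{2}$)
$\left(w{\left(-15,-15 \right)} + 2626\right) - 1270 = \left(\left(6 - -15 + 6 \left(-15\right)^{2}\right) + 2626\right) - 1270 = \left(\left(6 + 15 + 6 \cdot 225\right) + 2626\right) - 1270 = \left(\left(6 + 15 + 1350\right) + 2626\right) - 1270 = \left(1371 + 2626\right) - 1270 = 3997 - 1270 = 2727$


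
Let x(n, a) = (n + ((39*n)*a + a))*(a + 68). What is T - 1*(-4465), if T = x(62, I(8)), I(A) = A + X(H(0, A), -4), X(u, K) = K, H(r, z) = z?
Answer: 705601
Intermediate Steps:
I(A) = -4 + A (I(A) = A - 4 = -4 + A)
x(n, a) = (68 + a)*(a + n + 39*a*n) (x(n, a) = (n + (39*a*n + a))*(68 + a) = (n + (a + 39*a*n))*(68 + a) = (a + n + 39*a*n)*(68 + a) = (68 + a)*(a + n + 39*a*n))
T = 701136 (T = (-4 + 8)**2 + 68*(-4 + 8) + 68*62 + 39*62*(-4 + 8)**2 + 2653*(-4 + 8)*62 = 4**2 + 68*4 + 4216 + 39*62*4**2 + 2653*4*62 = 16 + 272 + 4216 + 39*62*16 + 657944 = 16 + 272 + 4216 + 38688 + 657944 = 701136)
T - 1*(-4465) = 701136 - 1*(-4465) = 701136 + 4465 = 705601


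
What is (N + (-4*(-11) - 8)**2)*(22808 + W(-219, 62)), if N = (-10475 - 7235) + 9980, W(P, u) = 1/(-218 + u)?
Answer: -11446237199/78 ≈ -1.4675e+8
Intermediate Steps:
N = -7730 (N = -17710 + 9980 = -7730)
(N + (-4*(-11) - 8)**2)*(22808 + W(-219, 62)) = (-7730 + (-4*(-11) - 8)**2)*(22808 + 1/(-218 + 62)) = (-7730 + (44 - 8)**2)*(22808 + 1/(-156)) = (-7730 + 36**2)*(22808 - 1/156) = (-7730 + 1296)*(3558047/156) = -6434*3558047/156 = -11446237199/78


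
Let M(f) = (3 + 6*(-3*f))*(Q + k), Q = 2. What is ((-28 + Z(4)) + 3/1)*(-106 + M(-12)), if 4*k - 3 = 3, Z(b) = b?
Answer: -27741/2 ≈ -13871.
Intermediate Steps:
k = 3/2 (k = 3/4 + (1/4)*3 = 3/4 + 3/4 = 3/2 ≈ 1.5000)
M(f) = 21/2 - 63*f (M(f) = (3 + 6*(-3*f))*(2 + 3/2) = (3 - 18*f)*(7/2) = 21/2 - 63*f)
((-28 + Z(4)) + 3/1)*(-106 + M(-12)) = ((-28 + 4) + 3/1)*(-106 + (21/2 - 63*(-12))) = (-24 + 3*1)*(-106 + (21/2 + 756)) = (-24 + 3)*(-106 + 1533/2) = -21*1321/2 = -27741/2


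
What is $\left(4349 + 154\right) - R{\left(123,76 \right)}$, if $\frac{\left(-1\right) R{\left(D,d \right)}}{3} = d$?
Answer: $4731$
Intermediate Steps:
$R{\left(D,d \right)} = - 3 d$
$\left(4349 + 154\right) - R{\left(123,76 \right)} = \left(4349 + 154\right) - \left(-3\right) 76 = 4503 - -228 = 4503 + 228 = 4731$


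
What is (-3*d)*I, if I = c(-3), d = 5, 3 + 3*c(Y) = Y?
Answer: 30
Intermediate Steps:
c(Y) = -1 + Y/3
I = -2 (I = -1 + (⅓)*(-3) = -1 - 1 = -2)
(-3*d)*I = -3*5*(-2) = -15*(-2) = 30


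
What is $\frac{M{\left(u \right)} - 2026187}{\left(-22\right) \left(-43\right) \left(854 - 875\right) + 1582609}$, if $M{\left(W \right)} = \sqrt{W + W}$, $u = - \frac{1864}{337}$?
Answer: $- \frac{2026187}{1562743} + \frac{4 i \sqrt{78521}}{526644391} \approx -1.2966 + 2.1283 \cdot 10^{-6} i$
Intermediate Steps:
$u = - \frac{1864}{337}$ ($u = \left(-1864\right) \frac{1}{337} = - \frac{1864}{337} \approx -5.5312$)
$M{\left(W \right)} = \sqrt{2} \sqrt{W}$ ($M{\left(W \right)} = \sqrt{2 W} = \sqrt{2} \sqrt{W}$)
$\frac{M{\left(u \right)} - 2026187}{\left(-22\right) \left(-43\right) \left(854 - 875\right) + 1582609} = \frac{\sqrt{2} \sqrt{- \frac{1864}{337}} - 2026187}{\left(-22\right) \left(-43\right) \left(854 - 875\right) + 1582609} = \frac{\sqrt{2} \frac{2 i \sqrt{157042}}{337} - 2026187}{946 \left(-21\right) + 1582609} = \frac{\frac{4 i \sqrt{78521}}{337} - 2026187}{-19866 + 1582609} = \frac{-2026187 + \frac{4 i \sqrt{78521}}{337}}{1562743} = \left(-2026187 + \frac{4 i \sqrt{78521}}{337}\right) \frac{1}{1562743} = - \frac{2026187}{1562743} + \frac{4 i \sqrt{78521}}{526644391}$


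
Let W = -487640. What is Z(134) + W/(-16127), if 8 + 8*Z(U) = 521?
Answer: 12174271/129016 ≈ 94.363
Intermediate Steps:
Z(U) = 513/8 (Z(U) = -1 + (⅛)*521 = -1 + 521/8 = 513/8)
Z(134) + W/(-16127) = 513/8 - 487640/(-16127) = 513/8 - 487640*(-1/16127) = 513/8 + 487640/16127 = 12174271/129016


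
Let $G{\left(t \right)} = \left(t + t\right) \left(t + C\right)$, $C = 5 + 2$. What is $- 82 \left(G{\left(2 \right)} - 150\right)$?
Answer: $9348$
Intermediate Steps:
$C = 7$
$G{\left(t \right)} = 2 t \left(7 + t\right)$ ($G{\left(t \right)} = \left(t + t\right) \left(t + 7\right) = 2 t \left(7 + t\right)$)
$- 82 \left(G{\left(2 \right)} - 150\right) = - 82 \left(2 \cdot 2 \left(7 + 2\right) - 150\right) = - 82 \left(2 \cdot 2 \cdot 9 - 150\right) = - 82 \left(36 - 150\right) = - 82 \left(-114\right) = \left(-1\right) \left(-9348\right) = 9348$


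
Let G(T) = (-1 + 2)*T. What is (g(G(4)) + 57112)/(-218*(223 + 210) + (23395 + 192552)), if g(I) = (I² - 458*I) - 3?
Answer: 55293/121553 ≈ 0.45489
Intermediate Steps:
G(T) = T (G(T) = 1*T = T)
g(I) = -3 + I² - 458*I
(g(G(4)) + 57112)/(-218*(223 + 210) + (23395 + 192552)) = ((-3 + 4² - 458*4) + 57112)/(-218*(223 + 210) + (23395 + 192552)) = ((-3 + 16 - 1832) + 57112)/(-218*433 + 215947) = (-1819 + 57112)/(-94394 + 215947) = 55293/121553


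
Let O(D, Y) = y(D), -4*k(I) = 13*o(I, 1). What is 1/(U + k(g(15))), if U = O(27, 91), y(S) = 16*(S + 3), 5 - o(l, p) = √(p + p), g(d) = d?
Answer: 7420/3440687 - 52*√2/3440687 ≈ 0.0021352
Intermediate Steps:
o(l, p) = 5 - √2*√p (o(l, p) = 5 - √(p + p) = 5 - √(2*p) = 5 - √2*√p)
y(S) = 48 + 16*S (y(S) = 16*(3 + S) = 48 + 16*S)
k(I) = -65/4 + 13*√2/4 (k(I) = -13*(5 - √2*√1)/4 = -13*(5 - 1*√2*1)/4 = -13*(5 - √2)/4 = -(65 - 13*√2)/4 = -65/4 + 13*√2/4)
O(D, Y) = 48 + 16*D
U = 480 (U = 48 + 16*27 = 48 + 432 = 480)
1/(U + k(g(15))) = 1/(480 + (-65/4 + 13*√2/4)) = 1/(1855/4 + 13*√2/4)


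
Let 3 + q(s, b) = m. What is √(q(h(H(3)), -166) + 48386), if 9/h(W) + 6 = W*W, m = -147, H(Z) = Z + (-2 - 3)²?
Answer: 2*√12059 ≈ 219.63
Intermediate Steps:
H(Z) = 25 + Z (H(Z) = Z + (-5)² = Z + 25 = 25 + Z)
h(W) = 9/(-6 + W²) (h(W) = 9/(-6 + W*W) = 9/(-6 + W²))
q(s, b) = -150 (q(s, b) = -3 - 147 = -150)
√(q(h(H(3)), -166) + 48386) = √(-150 + 48386) = √48236 = 2*√12059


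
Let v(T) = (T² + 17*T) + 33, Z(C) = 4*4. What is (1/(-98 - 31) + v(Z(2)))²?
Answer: 5237127424/16641 ≈ 3.1471e+5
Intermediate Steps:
Z(C) = 16
v(T) = 33 + T² + 17*T
(1/(-98 - 31) + v(Z(2)))² = (1/(-98 - 31) + (33 + 16² + 17*16))² = (1/(-129) + (33 + 256 + 272))² = (-1/129 + 561)² = (72368/129)² = 5237127424/16641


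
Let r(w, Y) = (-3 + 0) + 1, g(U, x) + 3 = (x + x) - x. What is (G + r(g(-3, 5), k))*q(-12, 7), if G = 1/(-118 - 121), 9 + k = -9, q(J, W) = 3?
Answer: -1437/239 ≈ -6.0126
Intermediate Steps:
g(U, x) = -3 + x (g(U, x) = -3 + ((x + x) - x) = -3 + (2*x - x) = -3 + x)
k = -18 (k = -9 - 9 = -18)
r(w, Y) = -2 (r(w, Y) = -3 + 1 = -2)
G = -1/239 (G = 1/(-239) = -1/239 ≈ -0.0041841)
(G + r(g(-3, 5), k))*q(-12, 7) = (-1/239 - 2)*3 = -479/239*3 = -1437/239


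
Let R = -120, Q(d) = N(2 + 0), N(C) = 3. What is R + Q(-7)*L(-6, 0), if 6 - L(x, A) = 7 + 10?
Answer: -153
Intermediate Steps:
L(x, A) = -11 (L(x, A) = 6 - (7 + 10) = 6 - 1*17 = 6 - 17 = -11)
Q(d) = 3
R + Q(-7)*L(-6, 0) = -120 + 3*(-11) = -120 - 33 = -153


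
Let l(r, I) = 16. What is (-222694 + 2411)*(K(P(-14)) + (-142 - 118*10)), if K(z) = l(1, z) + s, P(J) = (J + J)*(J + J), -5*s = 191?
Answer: 1480522043/5 ≈ 2.9610e+8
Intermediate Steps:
s = -191/5 (s = -⅕*191 = -191/5 ≈ -38.200)
P(J) = 4*J² (P(J) = (2*J)*(2*J) = 4*J²)
K(z) = -111/5 (K(z) = 16 - 191/5 = -111/5)
(-222694 + 2411)*(K(P(-14)) + (-142 - 118*10)) = (-222694 + 2411)*(-111/5 + (-142 - 118*10)) = -220283*(-111/5 + (-142 - 1180)) = -220283*(-111/5 - 1322) = -220283*(-6721/5) = 1480522043/5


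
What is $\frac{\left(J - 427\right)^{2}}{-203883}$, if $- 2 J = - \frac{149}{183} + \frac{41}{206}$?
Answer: $- \frac{1034966871151801}{1158984497316528} \approx -0.89299$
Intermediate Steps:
$J = \frac{23191}{75396}$ ($J = - \frac{- \frac{149}{183} + \frac{41}{206}}{2} = \left(- \frac{1}{2}\right) \left(- \frac{23191}{37698}\right) = \frac{23191}{75396} \approx 0.30759$)
$\frac{\left(J - 427\right)^{2}}{-203883} = \frac{\left(\frac{23191}{75396} - 427\right)^{2}}{-203883} = \left(- \frac{32170901}{75396}\right)^{2} \left(- \frac{1}{203883}\right) = \frac{1034966871151801}{5684556816} \left(- \frac{1}{203883}\right) = - \frac{1034966871151801}{1158984497316528}$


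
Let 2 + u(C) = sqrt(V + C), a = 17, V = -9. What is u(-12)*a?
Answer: -34 + 17*I*sqrt(21) ≈ -34.0 + 77.904*I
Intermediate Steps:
u(C) = -2 + sqrt(-9 + C)
u(-12)*a = (-2 + sqrt(-9 - 12))*17 = (-2 + sqrt(-21))*17 = (-2 + I*sqrt(21))*17 = -34 + 17*I*sqrt(21)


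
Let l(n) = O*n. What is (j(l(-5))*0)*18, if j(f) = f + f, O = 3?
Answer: 0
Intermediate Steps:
l(n) = 3*n
j(f) = 2*f
(j(l(-5))*0)*18 = ((2*(3*(-5)))*0)*18 = ((2*(-15))*0)*18 = -30*0*18 = 0*18 = 0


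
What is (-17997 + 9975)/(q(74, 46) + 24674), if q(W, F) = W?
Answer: -4011/12374 ≈ -0.32415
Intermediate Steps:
(-17997 + 9975)/(q(74, 46) + 24674) = (-17997 + 9975)/(74 + 24674) = -8022/24748 = -8022*1/24748 = -4011/12374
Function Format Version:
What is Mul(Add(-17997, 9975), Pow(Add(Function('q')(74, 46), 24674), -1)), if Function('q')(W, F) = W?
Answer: Rational(-4011, 12374) ≈ -0.32415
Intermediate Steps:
Mul(Add(-17997, 9975), Pow(Add(Function('q')(74, 46), 24674), -1)) = Mul(Add(-17997, 9975), Pow(Add(74, 24674), -1)) = Mul(-8022, Pow(24748, -1)) = Mul(-8022, Rational(1, 24748)) = Rational(-4011, 12374)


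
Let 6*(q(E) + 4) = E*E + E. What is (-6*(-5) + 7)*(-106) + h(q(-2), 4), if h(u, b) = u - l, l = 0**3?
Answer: -11777/3 ≈ -3925.7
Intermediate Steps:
l = 0
q(E) = -4 + E/6 + E**2/6 (q(E) = -4 + (E*E + E)/6 = -4 + (E**2 + E)/6 = -4 + (E + E**2)/6 = -4 + (E/6 + E**2/6) = -4 + E/6 + E**2/6)
h(u, b) = u (h(u, b) = u - 1*0 = u + 0 = u)
(-6*(-5) + 7)*(-106) + h(q(-2), 4) = (-6*(-5) + 7)*(-106) + (-4 + (1/6)*(-2) + (1/6)*(-2)**2) = (30 + 7)*(-106) + (-4 - 1/3 + (1/6)*4) = 37*(-106) + (-4 - 1/3 + 2/3) = -3922 - 11/3 = -11777/3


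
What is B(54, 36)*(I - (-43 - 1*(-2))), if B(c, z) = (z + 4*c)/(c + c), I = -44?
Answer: -7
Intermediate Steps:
B(c, z) = (z + 4*c)/(2*c) (B(c, z) = (z + 4*c)/((2*c)) = (z + 4*c)*(1/(2*c)) = (z + 4*c)/(2*c))
B(54, 36)*(I - (-43 - 1*(-2))) = (2 + (½)*36/54)*(-44 - (-43 - 1*(-2))) = (2 + (½)*36*(1/54))*(-44 - (-43 + 2)) = (2 + ⅓)*(-44 - 1*(-41)) = 7*(-44 + 41)/3 = (7/3)*(-3) = -7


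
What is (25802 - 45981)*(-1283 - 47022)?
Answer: 974746595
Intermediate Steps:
(25802 - 45981)*(-1283 - 47022) = -20179*(-48305) = 974746595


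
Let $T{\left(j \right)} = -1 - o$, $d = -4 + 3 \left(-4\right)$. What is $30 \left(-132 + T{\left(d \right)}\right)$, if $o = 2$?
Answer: $-4050$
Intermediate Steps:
$d = -16$ ($d = -4 - 12 = -16$)
$T{\left(j \right)} = -3$ ($T{\left(j \right)} = -1 - 2 = -3$)
$30 \left(-132 + T{\left(d \right)}\right) = 30 \left(-132 - 3\right) = 30 \left(-135\right) = -4050$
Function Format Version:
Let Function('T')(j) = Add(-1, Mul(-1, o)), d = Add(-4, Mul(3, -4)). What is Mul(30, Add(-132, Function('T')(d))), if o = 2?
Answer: -4050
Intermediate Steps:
d = -16 (d = Add(-4, -12) = -16)
Function('T')(j) = -3 (Function('T')(j) = Add(-1, Mul(-1, 2)) = Add(-1, -2) = -3)
Mul(30, Add(-132, Function('T')(d))) = Mul(30, Add(-132, -3)) = Mul(30, -135) = -4050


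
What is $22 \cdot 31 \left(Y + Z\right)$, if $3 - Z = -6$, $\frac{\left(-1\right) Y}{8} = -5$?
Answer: $33418$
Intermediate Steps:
$Y = 40$ ($Y = \left(-8\right) \left(-5\right) = 40$)
$Z = 9$ ($Z = 3 - -6 = 3 + 6 = 9$)
$22 \cdot 31 \left(Y + Z\right) = 22 \cdot 31 \left(40 + 9\right) = 682 \cdot 49 = 33418$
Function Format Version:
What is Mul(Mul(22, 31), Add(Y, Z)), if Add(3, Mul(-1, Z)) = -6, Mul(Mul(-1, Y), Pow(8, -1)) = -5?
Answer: 33418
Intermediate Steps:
Y = 40 (Y = Mul(-8, -5) = 40)
Z = 9 (Z = Add(3, Mul(-1, -6)) = Add(3, 6) = 9)
Mul(Mul(22, 31), Add(Y, Z)) = Mul(Mul(22, 31), Add(40, 9)) = Mul(682, 49) = 33418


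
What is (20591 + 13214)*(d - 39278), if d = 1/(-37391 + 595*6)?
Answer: -44907279984395/33821 ≈ -1.3278e+9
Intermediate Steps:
d = -1/33821 (d = 1/(-37391 + 3570) = 1/(-33821) = -1/33821 ≈ -2.9567e-5)
(20591 + 13214)*(d - 39278) = (20591 + 13214)*(-1/33821 - 39278) = 33805*(-1328421239/33821) = -44907279984395/33821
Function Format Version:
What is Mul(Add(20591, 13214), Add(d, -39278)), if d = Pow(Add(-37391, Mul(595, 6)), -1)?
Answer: Rational(-44907279984395, 33821) ≈ -1.3278e+9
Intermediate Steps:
d = Rational(-1, 33821) (d = Pow(Add(-37391, 3570), -1) = Pow(-33821, -1) = Rational(-1, 33821) ≈ -2.9567e-5)
Mul(Add(20591, 13214), Add(d, -39278)) = Mul(Add(20591, 13214), Add(Rational(-1, 33821), -39278)) = Mul(33805, Rational(-1328421239, 33821)) = Rational(-44907279984395, 33821)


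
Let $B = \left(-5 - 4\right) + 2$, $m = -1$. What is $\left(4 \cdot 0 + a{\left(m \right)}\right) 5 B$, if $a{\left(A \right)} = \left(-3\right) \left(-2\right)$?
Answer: $-210$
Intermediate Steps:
$B = -7$ ($B = -9 + 2 = -7$)
$a{\left(A \right)} = 6$
$\left(4 \cdot 0 + a{\left(m \right)}\right) 5 B = \left(4 \cdot 0 + 6\right) 5 \left(-7\right) = \left(0 + 6\right) \left(-35\right) = 6 \left(-35\right) = -210$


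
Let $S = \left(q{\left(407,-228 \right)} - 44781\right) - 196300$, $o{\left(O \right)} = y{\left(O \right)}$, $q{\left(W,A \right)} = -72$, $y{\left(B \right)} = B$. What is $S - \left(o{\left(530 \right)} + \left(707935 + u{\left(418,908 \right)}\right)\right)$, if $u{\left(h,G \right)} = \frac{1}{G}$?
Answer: $- \frac{862253145}{908} \approx -9.4962 \cdot 10^{5}$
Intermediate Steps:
$o{\left(O \right)} = O$
$S = -241153$ ($S = \left(-72 - 44781\right) - 196300 = -44853 - 196300 = -241153$)
$S - \left(o{\left(530 \right)} + \left(707935 + u{\left(418,908 \right)}\right)\right) = -241153 - \left(530 + \left(707935 + \frac{1}{908}\right)\right) = -241153 - \left(530 + \frac{642804981}{908}\right) = -241153 - \frac{643286221}{908} = - \frac{862253145}{908}$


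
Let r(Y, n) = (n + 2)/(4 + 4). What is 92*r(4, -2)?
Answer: 0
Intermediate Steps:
r(Y, n) = 1/4 + n/8 (r(Y, n) = (2 + n)/8 = (2 + n)*(1/8) = 1/4 + n/8)
92*r(4, -2) = 92*(1/4 + (1/8)*(-2)) = 92*(1/4 - 1/4) = 92*0 = 0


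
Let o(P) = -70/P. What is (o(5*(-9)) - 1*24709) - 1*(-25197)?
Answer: 4406/9 ≈ 489.56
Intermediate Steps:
(o(5*(-9)) - 1*24709) - 1*(-25197) = (-70/(5*(-9)) - 1*24709) - 1*(-25197) = (-70/(-45) - 24709) + 25197 = (-70*(-1/45) - 24709) + 25197 = (14/9 - 24709) + 25197 = -222367/9 + 25197 = 4406/9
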